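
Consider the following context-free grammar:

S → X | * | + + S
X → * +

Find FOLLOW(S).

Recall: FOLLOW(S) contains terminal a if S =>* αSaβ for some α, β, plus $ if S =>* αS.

We compute FOLLOW(S) using the standard algorithm.
FOLLOW(S) starts with {$}.
FIRST(S) = {*, +}
FIRST(X) = {*}
FOLLOW(S) = {$}
FOLLOW(X) = {$}
Therefore, FOLLOW(S) = {$}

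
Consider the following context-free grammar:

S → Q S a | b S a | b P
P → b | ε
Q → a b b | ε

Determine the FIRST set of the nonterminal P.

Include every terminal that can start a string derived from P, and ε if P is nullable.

We compute FIRST(P) using the standard algorithm.
FIRST(P) = {b, ε}
FIRST(Q) = {a, ε}
FIRST(S) = {a, b}
Therefore, FIRST(P) = {b, ε}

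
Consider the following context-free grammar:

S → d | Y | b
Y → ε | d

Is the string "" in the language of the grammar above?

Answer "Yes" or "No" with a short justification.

Yes - a valid derivation exists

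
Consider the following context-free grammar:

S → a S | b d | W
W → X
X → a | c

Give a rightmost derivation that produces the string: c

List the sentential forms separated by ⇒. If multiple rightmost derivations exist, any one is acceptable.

S ⇒ W ⇒ X ⇒ c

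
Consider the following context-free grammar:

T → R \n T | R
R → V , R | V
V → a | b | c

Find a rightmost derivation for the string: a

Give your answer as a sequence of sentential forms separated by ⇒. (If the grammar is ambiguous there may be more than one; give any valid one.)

T ⇒ R ⇒ V ⇒ a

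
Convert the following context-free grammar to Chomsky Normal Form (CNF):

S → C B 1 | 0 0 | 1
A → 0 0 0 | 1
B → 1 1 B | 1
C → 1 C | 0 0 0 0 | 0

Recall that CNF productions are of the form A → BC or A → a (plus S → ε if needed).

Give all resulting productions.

T1 → 1; T0 → 0; S → 1; A → 1; B → 1; C → 0; S → C X0; X0 → B T1; S → T0 T0; A → T0 X1; X1 → T0 T0; B → T1 X2; X2 → T1 B; C → T1 C; C → T0 X3; X3 → T0 X4; X4 → T0 T0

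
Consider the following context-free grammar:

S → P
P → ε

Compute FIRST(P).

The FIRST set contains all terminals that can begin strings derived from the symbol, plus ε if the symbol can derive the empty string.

We compute FIRST(P) using the standard algorithm.
FIRST(P) = {ε}
FIRST(S) = {ε}
Therefore, FIRST(P) = {ε}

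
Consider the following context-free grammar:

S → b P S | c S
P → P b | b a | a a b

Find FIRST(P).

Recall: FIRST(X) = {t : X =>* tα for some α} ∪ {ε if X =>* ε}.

We compute FIRST(P) using the standard algorithm.
FIRST(P) = {a, b}
FIRST(S) = {b, c}
Therefore, FIRST(P) = {a, b}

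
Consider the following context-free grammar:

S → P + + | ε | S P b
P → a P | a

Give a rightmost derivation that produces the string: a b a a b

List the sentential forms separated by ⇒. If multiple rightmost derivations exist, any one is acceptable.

S ⇒ S P b ⇒ S a P b ⇒ S a a b ⇒ S P b a a b ⇒ S a b a a b ⇒ a b a a b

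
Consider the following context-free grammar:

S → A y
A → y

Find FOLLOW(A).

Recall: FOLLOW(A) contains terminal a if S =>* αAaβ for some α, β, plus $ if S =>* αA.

We compute FOLLOW(A) using the standard algorithm.
FOLLOW(S) starts with {$}.
FIRST(A) = {y}
FIRST(S) = {y}
FOLLOW(A) = {y}
FOLLOW(S) = {$}
Therefore, FOLLOW(A) = {y}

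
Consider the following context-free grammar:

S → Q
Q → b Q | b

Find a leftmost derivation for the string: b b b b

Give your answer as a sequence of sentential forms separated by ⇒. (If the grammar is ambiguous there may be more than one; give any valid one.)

S ⇒ Q ⇒ b Q ⇒ b b Q ⇒ b b b Q ⇒ b b b b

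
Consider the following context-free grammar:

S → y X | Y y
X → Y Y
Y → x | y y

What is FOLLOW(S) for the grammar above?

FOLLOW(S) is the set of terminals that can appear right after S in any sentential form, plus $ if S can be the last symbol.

We compute FOLLOW(S) using the standard algorithm.
FOLLOW(S) starts with {$}.
FIRST(S) = {x, y}
FIRST(X) = {x, y}
FIRST(Y) = {x, y}
FOLLOW(S) = {$}
FOLLOW(X) = {$}
FOLLOW(Y) = {$, x, y}
Therefore, FOLLOW(S) = {$}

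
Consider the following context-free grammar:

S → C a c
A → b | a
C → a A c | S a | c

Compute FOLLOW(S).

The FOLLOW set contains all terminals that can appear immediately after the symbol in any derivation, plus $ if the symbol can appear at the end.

We compute FOLLOW(S) using the standard algorithm.
FOLLOW(S) starts with {$}.
FIRST(A) = {a, b}
FIRST(C) = {a, c}
FIRST(S) = {a, c}
FOLLOW(A) = {c}
FOLLOW(C) = {a}
FOLLOW(S) = {$, a}
Therefore, FOLLOW(S) = {$, a}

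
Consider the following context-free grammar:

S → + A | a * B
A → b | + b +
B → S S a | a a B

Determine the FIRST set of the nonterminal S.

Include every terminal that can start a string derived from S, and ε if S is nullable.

We compute FIRST(S) using the standard algorithm.
FIRST(A) = {+, b}
FIRST(B) = {+, a}
FIRST(S) = {+, a}
Therefore, FIRST(S) = {+, a}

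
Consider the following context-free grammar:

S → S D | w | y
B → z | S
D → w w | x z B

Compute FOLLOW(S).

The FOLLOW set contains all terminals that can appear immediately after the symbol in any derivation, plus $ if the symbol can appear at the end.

We compute FOLLOW(S) using the standard algorithm.
FOLLOW(S) starts with {$}.
FIRST(B) = {w, y, z}
FIRST(D) = {w, x}
FIRST(S) = {w, y}
FOLLOW(B) = {$, w, x}
FOLLOW(D) = {$, w, x}
FOLLOW(S) = {$, w, x}
Therefore, FOLLOW(S) = {$, w, x}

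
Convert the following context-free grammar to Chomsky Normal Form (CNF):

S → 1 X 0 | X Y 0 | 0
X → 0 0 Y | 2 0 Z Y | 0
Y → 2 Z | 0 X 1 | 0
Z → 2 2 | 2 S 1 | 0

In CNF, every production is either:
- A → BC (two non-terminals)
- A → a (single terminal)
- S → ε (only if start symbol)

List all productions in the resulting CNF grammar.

T1 → 1; T0 → 0; S → 0; T2 → 2; X → 0; Y → 0; Z → 0; S → T1 X0; X0 → X T0; S → X X1; X1 → Y T0; X → T0 X2; X2 → T0 Y; X → T2 X3; X3 → T0 X4; X4 → Z Y; Y → T2 Z; Y → T0 X5; X5 → X T1; Z → T2 T2; Z → T2 X6; X6 → S T1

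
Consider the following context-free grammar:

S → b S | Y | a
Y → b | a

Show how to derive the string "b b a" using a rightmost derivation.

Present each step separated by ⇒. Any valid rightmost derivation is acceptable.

S ⇒ b S ⇒ b b S ⇒ b b a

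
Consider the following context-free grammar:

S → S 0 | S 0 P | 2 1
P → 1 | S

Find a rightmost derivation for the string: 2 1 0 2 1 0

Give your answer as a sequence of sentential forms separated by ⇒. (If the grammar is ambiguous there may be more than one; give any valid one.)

S ⇒ S 0 ⇒ S 0 P 0 ⇒ S 0 S 0 ⇒ S 0 2 1 0 ⇒ 2 1 0 2 1 0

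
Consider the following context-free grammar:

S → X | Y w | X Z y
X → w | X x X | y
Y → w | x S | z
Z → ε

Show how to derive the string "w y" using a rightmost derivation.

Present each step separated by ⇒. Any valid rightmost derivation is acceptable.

S ⇒ X Z y ⇒ X y ⇒ w y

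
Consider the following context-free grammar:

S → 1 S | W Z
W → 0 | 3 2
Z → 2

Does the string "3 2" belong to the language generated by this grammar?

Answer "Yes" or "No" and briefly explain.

No - no valid derivation exists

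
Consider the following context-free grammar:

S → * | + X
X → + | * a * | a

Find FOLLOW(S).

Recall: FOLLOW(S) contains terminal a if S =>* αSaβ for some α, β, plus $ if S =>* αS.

We compute FOLLOW(S) using the standard algorithm.
FOLLOW(S) starts with {$}.
FIRST(S) = {*, +}
FIRST(X) = {*, +, a}
FOLLOW(S) = {$}
FOLLOW(X) = {$}
Therefore, FOLLOW(S) = {$}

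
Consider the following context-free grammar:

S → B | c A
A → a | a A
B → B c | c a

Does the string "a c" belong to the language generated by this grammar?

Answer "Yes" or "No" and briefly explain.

No - no valid derivation exists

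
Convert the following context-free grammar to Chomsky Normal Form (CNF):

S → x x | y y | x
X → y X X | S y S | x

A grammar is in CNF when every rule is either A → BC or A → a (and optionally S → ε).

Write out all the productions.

TX → x; TY → y; S → x; X → x; S → TX TX; S → TY TY; X → TY X0; X0 → X X; X → S X1; X1 → TY S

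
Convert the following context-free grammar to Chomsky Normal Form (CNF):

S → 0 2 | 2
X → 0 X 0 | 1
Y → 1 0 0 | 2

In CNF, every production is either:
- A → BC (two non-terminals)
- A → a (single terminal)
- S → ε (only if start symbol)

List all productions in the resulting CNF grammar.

T0 → 0; T2 → 2; S → 2; X → 1; T1 → 1; Y → 2; S → T0 T2; X → T0 X0; X0 → X T0; Y → T1 X1; X1 → T0 T0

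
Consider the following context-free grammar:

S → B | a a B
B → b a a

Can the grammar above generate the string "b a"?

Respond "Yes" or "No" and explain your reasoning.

No - no valid derivation exists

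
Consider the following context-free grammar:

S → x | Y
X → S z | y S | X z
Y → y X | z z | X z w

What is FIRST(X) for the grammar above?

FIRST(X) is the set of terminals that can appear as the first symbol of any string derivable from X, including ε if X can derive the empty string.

We compute FIRST(X) using the standard algorithm.
FIRST(S) = {x, y, z}
FIRST(X) = {x, y, z}
FIRST(Y) = {x, y, z}
Therefore, FIRST(X) = {x, y, z}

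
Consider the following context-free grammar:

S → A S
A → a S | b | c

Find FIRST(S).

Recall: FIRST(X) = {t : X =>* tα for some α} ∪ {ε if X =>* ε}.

We compute FIRST(S) using the standard algorithm.
FIRST(A) = {a, b, c}
FIRST(S) = {a, b, c}
Therefore, FIRST(S) = {a, b, c}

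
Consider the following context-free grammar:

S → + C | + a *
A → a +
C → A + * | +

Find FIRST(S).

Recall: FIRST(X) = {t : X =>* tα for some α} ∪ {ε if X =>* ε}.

We compute FIRST(S) using the standard algorithm.
FIRST(A) = {a}
FIRST(C) = {+, a}
FIRST(S) = {+}
Therefore, FIRST(S) = {+}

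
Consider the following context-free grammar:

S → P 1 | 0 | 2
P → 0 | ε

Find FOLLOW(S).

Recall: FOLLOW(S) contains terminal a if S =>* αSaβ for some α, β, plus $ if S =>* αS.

We compute FOLLOW(S) using the standard algorithm.
FOLLOW(S) starts with {$}.
FIRST(P) = {0, ε}
FIRST(S) = {0, 1, 2}
FOLLOW(P) = {1}
FOLLOW(S) = {$}
Therefore, FOLLOW(S) = {$}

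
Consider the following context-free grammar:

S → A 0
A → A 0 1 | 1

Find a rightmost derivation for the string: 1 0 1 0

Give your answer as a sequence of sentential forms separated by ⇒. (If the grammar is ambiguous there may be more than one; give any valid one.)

S ⇒ A 0 ⇒ A 0 1 0 ⇒ 1 0 1 0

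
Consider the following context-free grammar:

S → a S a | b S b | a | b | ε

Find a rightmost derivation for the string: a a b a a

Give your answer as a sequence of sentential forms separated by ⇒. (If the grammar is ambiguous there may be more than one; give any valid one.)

S ⇒ a S a ⇒ a a S a a ⇒ a a b a a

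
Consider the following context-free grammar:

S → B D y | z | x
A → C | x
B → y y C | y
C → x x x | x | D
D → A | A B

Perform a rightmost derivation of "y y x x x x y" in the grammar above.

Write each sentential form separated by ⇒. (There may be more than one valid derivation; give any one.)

S ⇒ B D y ⇒ B A y ⇒ B x y ⇒ y y C x y ⇒ y y x x x x y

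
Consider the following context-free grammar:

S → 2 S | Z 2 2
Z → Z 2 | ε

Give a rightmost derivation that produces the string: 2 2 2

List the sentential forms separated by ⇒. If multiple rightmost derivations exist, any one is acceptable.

S ⇒ 2 S ⇒ 2 Z 2 2 ⇒ 2 2 2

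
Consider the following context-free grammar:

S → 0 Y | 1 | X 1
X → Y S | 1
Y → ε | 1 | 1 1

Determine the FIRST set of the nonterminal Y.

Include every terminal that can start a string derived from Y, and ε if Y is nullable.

We compute FIRST(Y) using the standard algorithm.
FIRST(S) = {0, 1}
FIRST(X) = {0, 1}
FIRST(Y) = {1, ε}
Therefore, FIRST(Y) = {1, ε}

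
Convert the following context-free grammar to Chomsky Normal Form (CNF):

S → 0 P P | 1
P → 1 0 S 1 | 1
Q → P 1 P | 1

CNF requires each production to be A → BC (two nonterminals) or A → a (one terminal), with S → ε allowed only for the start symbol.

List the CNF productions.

T0 → 0; S → 1; T1 → 1; P → 1; Q → 1; S → T0 X0; X0 → P P; P → T1 X1; X1 → T0 X2; X2 → S T1; Q → P X3; X3 → T1 P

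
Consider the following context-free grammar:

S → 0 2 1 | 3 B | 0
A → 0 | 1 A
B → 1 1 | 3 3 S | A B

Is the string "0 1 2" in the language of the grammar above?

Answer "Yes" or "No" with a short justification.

No - no valid derivation exists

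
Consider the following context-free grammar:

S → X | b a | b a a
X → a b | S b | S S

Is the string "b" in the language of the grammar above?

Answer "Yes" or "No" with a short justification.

No - no valid derivation exists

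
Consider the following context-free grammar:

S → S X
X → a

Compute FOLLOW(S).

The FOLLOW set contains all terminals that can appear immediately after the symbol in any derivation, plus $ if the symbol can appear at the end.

We compute FOLLOW(S) using the standard algorithm.
FOLLOW(S) starts with {$}.
FIRST(S) = {}
FIRST(X) = {a}
FOLLOW(S) = {$, a}
FOLLOW(X) = {$, a}
Therefore, FOLLOW(S) = {$, a}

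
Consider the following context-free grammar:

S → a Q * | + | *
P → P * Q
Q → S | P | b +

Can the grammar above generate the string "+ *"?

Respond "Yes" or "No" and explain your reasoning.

No - no valid derivation exists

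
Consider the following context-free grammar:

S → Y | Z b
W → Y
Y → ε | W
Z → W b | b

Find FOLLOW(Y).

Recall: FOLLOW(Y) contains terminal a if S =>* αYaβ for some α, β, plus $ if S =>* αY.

We compute FOLLOW(Y) using the standard algorithm.
FOLLOW(S) starts with {$}.
FIRST(S) = {b, ε}
FIRST(W) = {ε}
FIRST(Y) = {ε}
FIRST(Z) = {b}
FOLLOW(S) = {$}
FOLLOW(W) = {$, b}
FOLLOW(Y) = {$, b}
FOLLOW(Z) = {b}
Therefore, FOLLOW(Y) = {$, b}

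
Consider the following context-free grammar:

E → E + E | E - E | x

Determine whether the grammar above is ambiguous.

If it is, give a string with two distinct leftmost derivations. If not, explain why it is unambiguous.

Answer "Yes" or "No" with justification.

Yes - the string 'x + x - x + x + x' has two distinct leftmost derivations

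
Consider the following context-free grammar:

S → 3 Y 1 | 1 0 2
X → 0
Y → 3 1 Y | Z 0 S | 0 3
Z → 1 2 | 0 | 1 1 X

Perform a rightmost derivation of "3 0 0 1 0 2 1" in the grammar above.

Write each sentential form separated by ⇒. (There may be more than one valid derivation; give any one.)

S ⇒ 3 Y 1 ⇒ 3 Z 0 S 1 ⇒ 3 Z 0 1 0 2 1 ⇒ 3 0 0 1 0 2 1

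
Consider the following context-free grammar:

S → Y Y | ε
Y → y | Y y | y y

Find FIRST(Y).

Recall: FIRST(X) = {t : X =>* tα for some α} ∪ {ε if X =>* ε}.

We compute FIRST(Y) using the standard algorithm.
FIRST(S) = {y, ε}
FIRST(Y) = {y}
Therefore, FIRST(Y) = {y}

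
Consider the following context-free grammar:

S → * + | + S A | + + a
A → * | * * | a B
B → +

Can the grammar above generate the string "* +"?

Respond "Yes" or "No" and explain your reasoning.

Yes - a valid derivation exists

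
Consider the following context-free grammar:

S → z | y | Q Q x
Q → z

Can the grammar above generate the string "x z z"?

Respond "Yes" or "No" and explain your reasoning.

No - no valid derivation exists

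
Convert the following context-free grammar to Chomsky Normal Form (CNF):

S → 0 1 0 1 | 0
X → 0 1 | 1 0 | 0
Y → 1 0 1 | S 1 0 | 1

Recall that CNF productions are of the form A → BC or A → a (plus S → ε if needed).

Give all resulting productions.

T0 → 0; T1 → 1; S → 0; X → 0; Y → 1; S → T0 X0; X0 → T1 X1; X1 → T0 T1; X → T0 T1; X → T1 T0; Y → T1 X2; X2 → T0 T1; Y → S X3; X3 → T1 T0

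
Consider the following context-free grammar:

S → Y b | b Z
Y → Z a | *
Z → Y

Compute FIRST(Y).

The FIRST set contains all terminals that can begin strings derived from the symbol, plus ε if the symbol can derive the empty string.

We compute FIRST(Y) using the standard algorithm.
FIRST(S) = {*, b}
FIRST(Y) = {*}
FIRST(Z) = {*}
Therefore, FIRST(Y) = {*}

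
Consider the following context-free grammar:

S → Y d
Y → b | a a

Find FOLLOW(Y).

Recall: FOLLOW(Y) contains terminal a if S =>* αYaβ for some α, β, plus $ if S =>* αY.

We compute FOLLOW(Y) using the standard algorithm.
FOLLOW(S) starts with {$}.
FIRST(S) = {a, b}
FIRST(Y) = {a, b}
FOLLOW(S) = {$}
FOLLOW(Y) = {d}
Therefore, FOLLOW(Y) = {d}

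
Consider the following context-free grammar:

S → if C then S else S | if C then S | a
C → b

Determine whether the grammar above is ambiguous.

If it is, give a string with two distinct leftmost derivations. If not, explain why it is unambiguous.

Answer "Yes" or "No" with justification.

Yes - the string 'if b then if b then if b then a else a' has two distinct leftmost derivations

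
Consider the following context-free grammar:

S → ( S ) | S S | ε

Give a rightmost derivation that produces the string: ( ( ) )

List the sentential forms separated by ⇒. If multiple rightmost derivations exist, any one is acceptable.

S ⇒ ( S ) ⇒ ( ( S ) ) ⇒ ( ( ) )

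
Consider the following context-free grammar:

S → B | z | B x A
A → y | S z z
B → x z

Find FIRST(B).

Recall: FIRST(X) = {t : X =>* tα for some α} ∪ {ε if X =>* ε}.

We compute FIRST(B) using the standard algorithm.
FIRST(A) = {x, y, z}
FIRST(B) = {x}
FIRST(S) = {x, z}
Therefore, FIRST(B) = {x}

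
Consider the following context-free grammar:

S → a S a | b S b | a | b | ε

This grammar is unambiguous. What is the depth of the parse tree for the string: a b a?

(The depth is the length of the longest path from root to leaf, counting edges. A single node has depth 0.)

2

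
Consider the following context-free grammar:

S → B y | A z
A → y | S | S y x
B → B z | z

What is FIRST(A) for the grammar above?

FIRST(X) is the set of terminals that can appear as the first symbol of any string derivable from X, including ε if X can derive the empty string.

We compute FIRST(A) using the standard algorithm.
FIRST(A) = {y, z}
FIRST(B) = {z}
FIRST(S) = {y, z}
Therefore, FIRST(A) = {y, z}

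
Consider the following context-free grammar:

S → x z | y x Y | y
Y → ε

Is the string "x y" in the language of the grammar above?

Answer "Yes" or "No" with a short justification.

No - no valid derivation exists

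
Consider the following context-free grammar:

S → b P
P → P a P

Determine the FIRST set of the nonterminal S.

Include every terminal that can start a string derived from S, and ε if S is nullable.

We compute FIRST(S) using the standard algorithm.
FIRST(P) = {}
FIRST(S) = {b}
Therefore, FIRST(S) = {b}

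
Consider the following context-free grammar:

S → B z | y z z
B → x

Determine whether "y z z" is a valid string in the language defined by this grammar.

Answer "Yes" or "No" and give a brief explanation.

Yes - a valid derivation exists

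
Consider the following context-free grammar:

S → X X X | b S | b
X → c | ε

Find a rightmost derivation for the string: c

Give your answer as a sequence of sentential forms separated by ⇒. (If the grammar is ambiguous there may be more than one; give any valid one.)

S ⇒ X X X ⇒ X X c ⇒ X c ⇒ c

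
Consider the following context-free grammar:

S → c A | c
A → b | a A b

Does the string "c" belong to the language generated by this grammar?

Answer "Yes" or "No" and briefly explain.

Yes - a valid derivation exists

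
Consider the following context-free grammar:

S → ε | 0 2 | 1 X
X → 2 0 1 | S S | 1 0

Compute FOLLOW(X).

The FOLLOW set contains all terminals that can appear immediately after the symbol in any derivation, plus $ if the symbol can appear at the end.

We compute FOLLOW(X) using the standard algorithm.
FOLLOW(S) starts with {$}.
FIRST(S) = {0, 1, ε}
FIRST(X) = {0, 1, 2, ε}
FOLLOW(S) = {$, 0, 1}
FOLLOW(X) = {$, 0, 1}
Therefore, FOLLOW(X) = {$, 0, 1}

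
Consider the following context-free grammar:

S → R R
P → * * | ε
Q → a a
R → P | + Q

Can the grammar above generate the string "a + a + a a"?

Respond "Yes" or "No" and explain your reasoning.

No - no valid derivation exists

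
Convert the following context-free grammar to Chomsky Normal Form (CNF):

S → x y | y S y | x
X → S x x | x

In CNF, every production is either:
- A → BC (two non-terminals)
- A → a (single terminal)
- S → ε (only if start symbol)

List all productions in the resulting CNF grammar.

TX → x; TY → y; S → x; X → x; S → TX TY; S → TY X0; X0 → S TY; X → S X1; X1 → TX TX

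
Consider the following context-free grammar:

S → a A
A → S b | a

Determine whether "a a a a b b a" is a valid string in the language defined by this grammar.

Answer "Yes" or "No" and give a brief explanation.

No - no valid derivation exists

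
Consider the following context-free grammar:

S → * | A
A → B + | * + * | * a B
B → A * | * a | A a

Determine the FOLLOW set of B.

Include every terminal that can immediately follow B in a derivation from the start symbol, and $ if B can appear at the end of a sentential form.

We compute FOLLOW(B) using the standard algorithm.
FOLLOW(S) starts with {$}.
FIRST(A) = {*}
FIRST(B) = {*}
FIRST(S) = {*}
FOLLOW(A) = {$, *, a}
FOLLOW(B) = {$, *, +, a}
FOLLOW(S) = {$}
Therefore, FOLLOW(B) = {$, *, +, a}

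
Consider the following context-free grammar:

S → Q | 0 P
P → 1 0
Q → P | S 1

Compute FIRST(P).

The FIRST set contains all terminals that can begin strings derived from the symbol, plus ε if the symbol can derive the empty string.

We compute FIRST(P) using the standard algorithm.
FIRST(P) = {1}
FIRST(Q) = {0, 1}
FIRST(S) = {0, 1}
Therefore, FIRST(P) = {1}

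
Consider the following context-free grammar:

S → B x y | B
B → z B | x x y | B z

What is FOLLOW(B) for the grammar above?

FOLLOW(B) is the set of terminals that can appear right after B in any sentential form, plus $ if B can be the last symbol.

We compute FOLLOW(B) using the standard algorithm.
FOLLOW(S) starts with {$}.
FIRST(B) = {x, z}
FIRST(S) = {x, z}
FOLLOW(B) = {$, x, z}
FOLLOW(S) = {$}
Therefore, FOLLOW(B) = {$, x, z}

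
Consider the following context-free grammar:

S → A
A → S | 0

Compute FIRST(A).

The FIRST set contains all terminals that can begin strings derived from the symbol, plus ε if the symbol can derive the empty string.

We compute FIRST(A) using the standard algorithm.
FIRST(A) = {0}
FIRST(S) = {0}
Therefore, FIRST(A) = {0}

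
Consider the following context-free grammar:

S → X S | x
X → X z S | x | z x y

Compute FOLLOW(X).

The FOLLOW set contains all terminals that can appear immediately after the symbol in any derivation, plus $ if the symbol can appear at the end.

We compute FOLLOW(X) using the standard algorithm.
FOLLOW(S) starts with {$}.
FIRST(S) = {x, z}
FIRST(X) = {x, z}
FOLLOW(S) = {$, x, z}
FOLLOW(X) = {x, z}
Therefore, FOLLOW(X) = {x, z}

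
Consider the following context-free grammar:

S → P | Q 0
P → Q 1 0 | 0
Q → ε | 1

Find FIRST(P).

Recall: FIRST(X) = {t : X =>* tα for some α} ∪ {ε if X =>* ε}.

We compute FIRST(P) using the standard algorithm.
FIRST(P) = {0, 1}
FIRST(Q) = {1, ε}
FIRST(S) = {0, 1}
Therefore, FIRST(P) = {0, 1}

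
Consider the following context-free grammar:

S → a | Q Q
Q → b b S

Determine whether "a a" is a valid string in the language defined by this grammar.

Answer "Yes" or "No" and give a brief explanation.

No - no valid derivation exists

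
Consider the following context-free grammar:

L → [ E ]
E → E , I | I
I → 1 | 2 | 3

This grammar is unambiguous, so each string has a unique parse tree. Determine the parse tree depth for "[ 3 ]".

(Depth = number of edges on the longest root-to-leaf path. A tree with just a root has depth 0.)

3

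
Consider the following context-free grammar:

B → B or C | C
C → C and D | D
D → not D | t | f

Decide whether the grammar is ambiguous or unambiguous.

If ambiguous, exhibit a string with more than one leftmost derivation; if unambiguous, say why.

Unambiguous - every string in the language has a unique leftmost derivation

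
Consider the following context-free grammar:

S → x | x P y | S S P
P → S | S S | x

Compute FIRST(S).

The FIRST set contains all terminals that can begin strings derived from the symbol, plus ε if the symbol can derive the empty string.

We compute FIRST(S) using the standard algorithm.
FIRST(P) = {x}
FIRST(S) = {x}
Therefore, FIRST(S) = {x}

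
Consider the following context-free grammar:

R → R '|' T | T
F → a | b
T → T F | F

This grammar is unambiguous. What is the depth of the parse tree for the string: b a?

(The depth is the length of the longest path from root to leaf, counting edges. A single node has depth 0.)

4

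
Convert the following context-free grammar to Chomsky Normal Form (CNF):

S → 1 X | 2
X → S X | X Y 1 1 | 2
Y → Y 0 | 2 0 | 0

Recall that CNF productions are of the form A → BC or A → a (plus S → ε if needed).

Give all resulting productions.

T1 → 1; S → 2; X → 2; T0 → 0; T2 → 2; Y → 0; S → T1 X; X → S X; X → X X0; X0 → Y X1; X1 → T1 T1; Y → Y T0; Y → T2 T0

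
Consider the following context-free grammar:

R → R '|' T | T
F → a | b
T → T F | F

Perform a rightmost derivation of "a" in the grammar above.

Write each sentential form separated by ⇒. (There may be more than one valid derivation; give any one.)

R ⇒ T ⇒ F ⇒ a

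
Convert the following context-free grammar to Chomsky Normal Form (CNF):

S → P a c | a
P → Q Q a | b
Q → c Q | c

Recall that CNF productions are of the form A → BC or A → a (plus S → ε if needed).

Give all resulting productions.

TA → a; TC → c; S → a; P → b; Q → c; S → P X0; X0 → TA TC; P → Q X1; X1 → Q TA; Q → TC Q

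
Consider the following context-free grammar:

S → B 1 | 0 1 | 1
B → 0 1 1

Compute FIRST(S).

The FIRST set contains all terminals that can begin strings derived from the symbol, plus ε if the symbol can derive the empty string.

We compute FIRST(S) using the standard algorithm.
FIRST(B) = {0}
FIRST(S) = {0, 1}
Therefore, FIRST(S) = {0, 1}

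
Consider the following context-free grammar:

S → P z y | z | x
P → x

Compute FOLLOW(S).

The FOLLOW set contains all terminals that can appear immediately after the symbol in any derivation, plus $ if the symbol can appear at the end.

We compute FOLLOW(S) using the standard algorithm.
FOLLOW(S) starts with {$}.
FIRST(P) = {x}
FIRST(S) = {x, z}
FOLLOW(P) = {z}
FOLLOW(S) = {$}
Therefore, FOLLOW(S) = {$}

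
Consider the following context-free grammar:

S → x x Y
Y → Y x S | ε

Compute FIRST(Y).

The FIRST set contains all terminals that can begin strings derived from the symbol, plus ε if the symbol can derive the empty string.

We compute FIRST(Y) using the standard algorithm.
FIRST(S) = {x}
FIRST(Y) = {x, ε}
Therefore, FIRST(Y) = {x, ε}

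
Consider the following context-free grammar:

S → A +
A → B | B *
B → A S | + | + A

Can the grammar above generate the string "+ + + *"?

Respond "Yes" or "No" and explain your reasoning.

No - no valid derivation exists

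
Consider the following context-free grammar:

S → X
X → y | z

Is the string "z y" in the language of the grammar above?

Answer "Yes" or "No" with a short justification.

No - no valid derivation exists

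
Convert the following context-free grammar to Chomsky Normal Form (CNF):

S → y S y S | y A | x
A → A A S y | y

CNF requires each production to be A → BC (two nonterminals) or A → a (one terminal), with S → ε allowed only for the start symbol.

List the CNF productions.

TY → y; S → x; A → y; S → TY X0; X0 → S X1; X1 → TY S; S → TY A; A → A X2; X2 → A X3; X3 → S TY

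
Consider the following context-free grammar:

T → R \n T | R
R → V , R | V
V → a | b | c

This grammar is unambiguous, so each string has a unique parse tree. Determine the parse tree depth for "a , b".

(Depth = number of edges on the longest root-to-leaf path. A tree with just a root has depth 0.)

4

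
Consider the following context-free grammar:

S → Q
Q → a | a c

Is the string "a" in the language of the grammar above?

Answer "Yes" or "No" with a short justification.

Yes - a valid derivation exists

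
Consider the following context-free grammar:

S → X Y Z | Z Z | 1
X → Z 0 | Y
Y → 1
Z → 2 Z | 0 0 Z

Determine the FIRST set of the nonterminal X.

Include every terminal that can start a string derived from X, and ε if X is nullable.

We compute FIRST(X) using the standard algorithm.
FIRST(S) = {0, 1, 2}
FIRST(X) = {0, 1, 2}
FIRST(Y) = {1}
FIRST(Z) = {0, 2}
Therefore, FIRST(X) = {0, 1, 2}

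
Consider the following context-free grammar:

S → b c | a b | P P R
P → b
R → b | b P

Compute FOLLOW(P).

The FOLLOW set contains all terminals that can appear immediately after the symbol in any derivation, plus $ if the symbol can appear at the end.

We compute FOLLOW(P) using the standard algorithm.
FOLLOW(S) starts with {$}.
FIRST(P) = {b}
FIRST(R) = {b}
FIRST(S) = {a, b}
FOLLOW(P) = {$, b}
FOLLOW(R) = {$}
FOLLOW(S) = {$}
Therefore, FOLLOW(P) = {$, b}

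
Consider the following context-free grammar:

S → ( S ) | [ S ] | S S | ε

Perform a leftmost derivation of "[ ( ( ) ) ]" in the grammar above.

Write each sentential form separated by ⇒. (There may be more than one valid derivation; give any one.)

S ⇒ [ S ] ⇒ [ ( S ) ] ⇒ [ ( ( S ) ) ] ⇒ [ ( ( ) ) ]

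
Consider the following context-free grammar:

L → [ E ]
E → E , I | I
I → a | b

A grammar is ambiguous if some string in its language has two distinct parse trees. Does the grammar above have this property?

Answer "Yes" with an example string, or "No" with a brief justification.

No - the grammar is unambiguous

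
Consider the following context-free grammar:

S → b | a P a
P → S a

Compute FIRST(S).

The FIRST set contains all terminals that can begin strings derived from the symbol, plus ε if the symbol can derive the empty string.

We compute FIRST(S) using the standard algorithm.
FIRST(P) = {a, b}
FIRST(S) = {a, b}
Therefore, FIRST(S) = {a, b}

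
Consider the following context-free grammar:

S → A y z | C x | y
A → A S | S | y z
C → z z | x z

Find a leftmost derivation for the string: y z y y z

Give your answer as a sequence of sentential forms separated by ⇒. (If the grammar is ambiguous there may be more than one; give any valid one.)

S ⇒ A y z ⇒ A S y z ⇒ y z S y z ⇒ y z y y z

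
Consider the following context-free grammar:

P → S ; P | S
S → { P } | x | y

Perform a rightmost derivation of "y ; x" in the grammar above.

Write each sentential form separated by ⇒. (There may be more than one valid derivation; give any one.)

P ⇒ S ; P ⇒ S ; S ⇒ S ; x ⇒ y ; x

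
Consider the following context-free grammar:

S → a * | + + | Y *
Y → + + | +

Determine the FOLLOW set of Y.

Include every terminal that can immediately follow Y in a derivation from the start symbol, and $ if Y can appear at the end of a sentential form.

We compute FOLLOW(Y) using the standard algorithm.
FOLLOW(S) starts with {$}.
FIRST(S) = {+, a}
FIRST(Y) = {+}
FOLLOW(S) = {$}
FOLLOW(Y) = {*}
Therefore, FOLLOW(Y) = {*}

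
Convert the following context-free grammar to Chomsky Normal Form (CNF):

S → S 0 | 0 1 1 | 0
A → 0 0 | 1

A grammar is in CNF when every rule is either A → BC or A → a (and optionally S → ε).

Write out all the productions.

T0 → 0; T1 → 1; S → 0; A → 1; S → S T0; S → T0 X0; X0 → T1 T1; A → T0 T0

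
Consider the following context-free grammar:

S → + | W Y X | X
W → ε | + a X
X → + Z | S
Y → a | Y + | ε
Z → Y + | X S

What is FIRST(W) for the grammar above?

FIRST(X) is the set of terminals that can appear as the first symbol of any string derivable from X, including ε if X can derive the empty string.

We compute FIRST(W) using the standard algorithm.
FIRST(S) = {+, a}
FIRST(W) = {+, ε}
FIRST(X) = {+, a}
FIRST(Y) = {+, a, ε}
FIRST(Z) = {+, a}
Therefore, FIRST(W) = {+, ε}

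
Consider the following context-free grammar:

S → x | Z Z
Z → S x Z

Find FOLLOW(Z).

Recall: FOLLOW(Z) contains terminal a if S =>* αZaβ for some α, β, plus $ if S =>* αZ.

We compute FOLLOW(Z) using the standard algorithm.
FOLLOW(S) starts with {$}.
FIRST(S) = {x}
FIRST(Z) = {x}
FOLLOW(S) = {$, x}
FOLLOW(Z) = {$, x}
Therefore, FOLLOW(Z) = {$, x}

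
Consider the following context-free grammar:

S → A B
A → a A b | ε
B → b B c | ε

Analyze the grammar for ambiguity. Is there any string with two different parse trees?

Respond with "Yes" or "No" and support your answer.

No - the grammar is unambiguous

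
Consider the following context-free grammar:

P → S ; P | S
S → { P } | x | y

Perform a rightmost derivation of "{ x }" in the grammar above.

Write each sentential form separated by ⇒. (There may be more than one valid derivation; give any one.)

P ⇒ S ⇒ { P } ⇒ { S } ⇒ { x }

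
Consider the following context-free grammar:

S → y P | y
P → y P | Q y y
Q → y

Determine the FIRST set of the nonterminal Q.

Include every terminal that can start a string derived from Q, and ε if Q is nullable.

We compute FIRST(Q) using the standard algorithm.
FIRST(P) = {y}
FIRST(Q) = {y}
FIRST(S) = {y}
Therefore, FIRST(Q) = {y}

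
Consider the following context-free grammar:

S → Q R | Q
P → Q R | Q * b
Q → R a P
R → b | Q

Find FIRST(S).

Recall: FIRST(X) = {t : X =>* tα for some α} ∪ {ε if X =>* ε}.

We compute FIRST(S) using the standard algorithm.
FIRST(P) = {b}
FIRST(Q) = {b}
FIRST(R) = {b}
FIRST(S) = {b}
Therefore, FIRST(S) = {b}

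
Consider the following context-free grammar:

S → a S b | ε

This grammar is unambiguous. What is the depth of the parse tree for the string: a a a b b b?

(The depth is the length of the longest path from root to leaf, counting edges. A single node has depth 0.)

4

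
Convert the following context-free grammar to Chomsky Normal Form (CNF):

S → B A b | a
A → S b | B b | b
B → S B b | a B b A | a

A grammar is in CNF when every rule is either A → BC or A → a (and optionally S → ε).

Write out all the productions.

TB → b; S → a; A → b; TA → a; B → a; S → B X0; X0 → A TB; A → S TB; A → B TB; B → S X1; X1 → B TB; B → TA X2; X2 → B X3; X3 → TB A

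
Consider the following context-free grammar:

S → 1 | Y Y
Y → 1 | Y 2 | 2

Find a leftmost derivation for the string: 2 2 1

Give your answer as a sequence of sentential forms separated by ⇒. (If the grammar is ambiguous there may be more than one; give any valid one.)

S ⇒ Y Y ⇒ Y 2 Y ⇒ 2 2 Y ⇒ 2 2 1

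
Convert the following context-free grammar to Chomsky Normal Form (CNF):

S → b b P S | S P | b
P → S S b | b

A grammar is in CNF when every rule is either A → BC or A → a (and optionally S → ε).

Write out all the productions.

TB → b; S → b; P → b; S → TB X0; X0 → TB X1; X1 → P S; S → S P; P → S X2; X2 → S TB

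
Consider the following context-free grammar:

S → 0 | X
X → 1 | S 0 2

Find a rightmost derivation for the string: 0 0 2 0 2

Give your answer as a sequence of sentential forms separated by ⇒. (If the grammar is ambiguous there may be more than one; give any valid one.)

S ⇒ X ⇒ S 0 2 ⇒ X 0 2 ⇒ S 0 2 0 2 ⇒ 0 0 2 0 2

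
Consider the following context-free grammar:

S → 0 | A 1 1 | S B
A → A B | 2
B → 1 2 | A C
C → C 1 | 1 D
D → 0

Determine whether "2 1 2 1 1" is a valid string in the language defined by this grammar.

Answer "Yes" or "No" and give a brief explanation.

Yes - a valid derivation exists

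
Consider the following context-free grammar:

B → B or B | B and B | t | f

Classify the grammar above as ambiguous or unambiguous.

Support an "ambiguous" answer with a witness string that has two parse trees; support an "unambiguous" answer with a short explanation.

Ambiguous - the string 'f or f and t or t or t' has two distinct parse trees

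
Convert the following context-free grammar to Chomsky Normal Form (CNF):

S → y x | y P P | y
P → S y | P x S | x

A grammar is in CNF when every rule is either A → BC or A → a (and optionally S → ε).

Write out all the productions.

TY → y; TX → x; S → y; P → x; S → TY TX; S → TY X0; X0 → P P; P → S TY; P → P X1; X1 → TX S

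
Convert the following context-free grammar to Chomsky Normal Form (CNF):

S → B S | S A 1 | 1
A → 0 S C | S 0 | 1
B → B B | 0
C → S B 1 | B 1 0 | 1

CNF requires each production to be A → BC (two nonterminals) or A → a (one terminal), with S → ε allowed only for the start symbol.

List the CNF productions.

T1 → 1; S → 1; T0 → 0; A → 1; B → 0; C → 1; S → B S; S → S X0; X0 → A T1; A → T0 X1; X1 → S C; A → S T0; B → B B; C → S X2; X2 → B T1; C → B X3; X3 → T1 T0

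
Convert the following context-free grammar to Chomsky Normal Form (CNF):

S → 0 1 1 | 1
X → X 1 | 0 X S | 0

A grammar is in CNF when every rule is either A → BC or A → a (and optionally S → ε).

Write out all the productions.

T0 → 0; T1 → 1; S → 1; X → 0; S → T0 X0; X0 → T1 T1; X → X T1; X → T0 X1; X1 → X S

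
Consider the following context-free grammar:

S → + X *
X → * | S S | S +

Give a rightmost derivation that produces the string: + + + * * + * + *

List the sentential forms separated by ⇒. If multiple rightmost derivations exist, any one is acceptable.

S ⇒ + X * ⇒ + S + * ⇒ + + X * + * ⇒ + + S + * + * ⇒ + + + X * + * + * ⇒ + + + * * + * + *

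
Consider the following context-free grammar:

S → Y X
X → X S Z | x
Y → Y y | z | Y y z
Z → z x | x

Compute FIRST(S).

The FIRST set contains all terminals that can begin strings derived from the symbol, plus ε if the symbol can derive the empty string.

We compute FIRST(S) using the standard algorithm.
FIRST(S) = {z}
FIRST(X) = {x}
FIRST(Y) = {z}
FIRST(Z) = {x, z}
Therefore, FIRST(S) = {z}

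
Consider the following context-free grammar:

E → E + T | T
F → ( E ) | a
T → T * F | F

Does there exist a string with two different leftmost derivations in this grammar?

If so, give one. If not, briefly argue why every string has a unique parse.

No - every string in the language has a unique leftmost derivation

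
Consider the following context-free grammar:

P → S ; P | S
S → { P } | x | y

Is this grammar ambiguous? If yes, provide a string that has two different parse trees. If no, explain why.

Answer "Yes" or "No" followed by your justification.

No - the grammar is unambiguous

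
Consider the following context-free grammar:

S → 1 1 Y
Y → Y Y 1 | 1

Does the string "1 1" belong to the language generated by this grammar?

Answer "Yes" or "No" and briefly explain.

No - no valid derivation exists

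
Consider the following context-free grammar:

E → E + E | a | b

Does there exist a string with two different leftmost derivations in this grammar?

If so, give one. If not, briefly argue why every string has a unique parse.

Yes - the string 'a + a + a + a' has two distinct leftmost derivations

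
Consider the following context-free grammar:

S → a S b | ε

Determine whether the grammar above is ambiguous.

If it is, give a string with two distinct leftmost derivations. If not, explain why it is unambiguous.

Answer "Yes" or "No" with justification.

No - the grammar is unambiguous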